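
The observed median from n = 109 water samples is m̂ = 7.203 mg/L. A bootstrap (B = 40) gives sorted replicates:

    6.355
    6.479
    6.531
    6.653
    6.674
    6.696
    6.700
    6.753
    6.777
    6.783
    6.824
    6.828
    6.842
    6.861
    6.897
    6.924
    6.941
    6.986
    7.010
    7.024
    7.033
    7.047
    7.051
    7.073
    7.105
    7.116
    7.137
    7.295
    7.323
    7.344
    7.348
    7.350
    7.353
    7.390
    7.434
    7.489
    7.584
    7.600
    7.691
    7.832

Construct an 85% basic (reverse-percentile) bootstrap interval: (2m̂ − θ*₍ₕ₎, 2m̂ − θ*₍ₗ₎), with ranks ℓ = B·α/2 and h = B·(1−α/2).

(6.822, 7.875)

Percentile endpoints at ranks 3 and 37: θ*₍3₎ = 6.531, θ*₍37₎ = 7.584.
Basic interval reflects these around m̂:
  lower = 2 × 7.203 − 7.584 = 6.822
  upper = 2 × 7.203 − 6.531 = 7.875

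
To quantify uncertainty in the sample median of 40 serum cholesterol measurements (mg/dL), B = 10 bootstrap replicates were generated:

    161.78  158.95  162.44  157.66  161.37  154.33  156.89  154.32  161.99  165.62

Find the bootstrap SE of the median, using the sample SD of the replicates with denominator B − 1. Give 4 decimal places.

SE* = 3.7274

Bootstrap SE is the standard deviation of the 10 replicate medians.
Mean of replicates: (161.78 + 158.95 + 162.44 + 157.66 + 161.37 + 154.33 + 156.89 + 154.32 + 161.99 + 165.62) / 10 = 1595.35000 / 10 = 159.53500
Sum of squared deviations: (+2.24500)² + (−0.58500)² + (+2.90500)² + (−1.87500)² + (+1.83500)² + (−5.20500)² + (−2.64500)² + (−5.21500)² + (+2.45500)² + (+6.08500)² = 125.04265
Variance = 125.04265 / 9 = 13.89363
SE* = √13.89363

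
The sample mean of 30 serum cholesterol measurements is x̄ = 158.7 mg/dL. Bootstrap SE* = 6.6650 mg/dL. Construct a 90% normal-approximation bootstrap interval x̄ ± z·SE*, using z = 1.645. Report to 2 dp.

Margin = 1.645 × 6.6650 = 10.964
Interval: 158.7 ± 10.964

(147.74, 169.66)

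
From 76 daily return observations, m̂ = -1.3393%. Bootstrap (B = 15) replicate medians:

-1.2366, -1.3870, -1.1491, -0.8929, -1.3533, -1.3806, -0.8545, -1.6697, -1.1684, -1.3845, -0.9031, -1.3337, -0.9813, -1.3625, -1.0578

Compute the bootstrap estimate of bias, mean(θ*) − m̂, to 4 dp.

bias = +0.1316

mean(θ*) = ((-1.2366) + (-1.3870) + (-1.1491) + (-0.8929) + (-1.3533) + (-1.3806) + (-0.8545) + (-1.6697) + (-1.1684) + (-1.3845) + (-0.9031) + (-1.3337) + (-0.9813) + (-1.3625) + (-1.0578)) / 15 = -1.20767
bias = -1.20767 − -1.3393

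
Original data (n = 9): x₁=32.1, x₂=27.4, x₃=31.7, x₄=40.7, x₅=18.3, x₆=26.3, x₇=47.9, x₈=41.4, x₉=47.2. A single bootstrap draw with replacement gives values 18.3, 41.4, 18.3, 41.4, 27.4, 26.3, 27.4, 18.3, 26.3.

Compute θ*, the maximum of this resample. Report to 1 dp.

θ* = 41.4

Maximum = 41.4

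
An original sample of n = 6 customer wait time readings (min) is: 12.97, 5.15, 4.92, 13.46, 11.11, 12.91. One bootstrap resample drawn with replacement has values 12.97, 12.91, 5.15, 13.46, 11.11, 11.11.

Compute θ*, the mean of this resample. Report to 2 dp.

Mean = (12.97 + 12.91 + 5.15 + 13.46 + 11.11 + 11.11) / 6 = 66.710 / 6 = 11.12

θ* = 11.12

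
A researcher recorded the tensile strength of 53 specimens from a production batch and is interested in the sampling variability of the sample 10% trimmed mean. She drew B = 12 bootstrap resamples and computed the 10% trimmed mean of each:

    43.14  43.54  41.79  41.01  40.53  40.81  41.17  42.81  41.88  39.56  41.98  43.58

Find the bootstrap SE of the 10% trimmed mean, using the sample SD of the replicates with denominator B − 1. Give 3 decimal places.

Bootstrap SE is the standard deviation of the 12 replicate 10% trimmed means.
Mean of replicates: (43.14 + 43.54 + 41.79 + 41.01 + 40.53 + 40.81 + 41.17 + 42.81 + 41.88 + 39.56 + 41.98 + 43.58) / 12 = 501.8000 / 12 = 41.8167
Sum of squared deviations: (+1.3233)² + (+1.7233)² + (−0.0267)² + (−0.8067)² + (−1.2867)² + (−1.0067)² + (−0.6467)² + (+0.9933)² + (+0.0633)² + (−2.2567)² + (+0.1633)² + (+1.7633)² = 17.6789
Variance = 17.6789 / 11 = 1.6072
SE* = √1.6072

SE* = 1.268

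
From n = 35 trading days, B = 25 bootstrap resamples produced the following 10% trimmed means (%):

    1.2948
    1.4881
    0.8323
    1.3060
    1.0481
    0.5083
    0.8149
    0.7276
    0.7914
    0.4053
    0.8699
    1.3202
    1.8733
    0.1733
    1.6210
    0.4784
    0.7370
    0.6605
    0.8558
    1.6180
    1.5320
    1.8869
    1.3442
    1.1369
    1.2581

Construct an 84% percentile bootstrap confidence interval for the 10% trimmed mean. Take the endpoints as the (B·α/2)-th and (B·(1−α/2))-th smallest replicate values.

Sorted replicates: 0.1733, 0.4053, 0.4784, 0.5083, 0.6605, 0.7276, 0.7370, 0.7914, 0.8149, 0.8323, 0.8558, 0.8699, 1.0481, 1.1369, 1.2581, 1.2948, 1.3060, 1.3202, 1.3442, 1.4881, 1.5320, 1.6180, 1.6210, 1.8733, 1.8869
α = 0.16; lower rank = 25 × 0.080 = 2; upper rank = 25 × 0.920 = 23.
The 2nd smallest replicate is 0.4053; the 23rd is 1.6210.

(0.4053, 1.6210)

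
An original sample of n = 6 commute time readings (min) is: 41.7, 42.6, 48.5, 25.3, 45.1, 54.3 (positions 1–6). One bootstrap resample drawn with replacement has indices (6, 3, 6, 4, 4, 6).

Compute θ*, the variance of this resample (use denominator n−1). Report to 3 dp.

θ* = 207.447

Resample values: 54.3, 48.5, 54.3, 25.3, 25.3, 54.3.
Mean = 43.6667; sum of squared deviations = 1037.2333
s² = 1037.2333 / 5 = 207.4467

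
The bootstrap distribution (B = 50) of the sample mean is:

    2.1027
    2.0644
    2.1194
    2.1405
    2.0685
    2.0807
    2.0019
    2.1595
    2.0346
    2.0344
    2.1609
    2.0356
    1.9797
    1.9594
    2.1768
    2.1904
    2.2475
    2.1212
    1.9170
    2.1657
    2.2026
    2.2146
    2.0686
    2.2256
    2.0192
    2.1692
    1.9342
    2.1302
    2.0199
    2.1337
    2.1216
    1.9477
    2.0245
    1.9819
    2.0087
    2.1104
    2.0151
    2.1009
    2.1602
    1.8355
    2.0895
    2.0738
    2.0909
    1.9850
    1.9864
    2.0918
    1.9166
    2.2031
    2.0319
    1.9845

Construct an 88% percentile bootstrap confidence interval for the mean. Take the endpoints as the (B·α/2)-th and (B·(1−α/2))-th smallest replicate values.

Sorted replicates: 1.8355, 1.9166, 1.9170, 1.9342, 1.9477, 1.9594, 1.9797, 1.9819, 1.9845, 1.9850, 1.9864, 2.0019, 2.0087, 2.0151, 2.0192, 2.0199, 2.0245, 2.0319, 2.0344, 2.0346, 2.0356, 2.0644, 2.0685, 2.0686, 2.0738, 2.0807, 2.0895, 2.0909, 2.0918, 2.1009, 2.1027, 2.1104, 2.1194, 2.1212, 2.1216, 2.1302, 2.1337, 2.1405, 2.1595, 2.1602, 2.1609, 2.1657, 2.1692, 2.1768, 2.1904, 2.2026, 2.2031, 2.2146, 2.2256, 2.2475
α = 0.12; lower rank = 50 × 0.060 = 3; upper rank = 50 × 0.940 = 47.
The 3rd smallest replicate is 1.9170; the 47th is 2.2031.

(1.9170, 2.2031)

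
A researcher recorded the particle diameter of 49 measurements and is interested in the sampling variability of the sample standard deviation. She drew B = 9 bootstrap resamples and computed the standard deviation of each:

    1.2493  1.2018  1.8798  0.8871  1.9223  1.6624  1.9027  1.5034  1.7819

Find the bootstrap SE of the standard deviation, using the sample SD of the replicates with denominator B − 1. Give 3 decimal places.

SE* = 0.369

Bootstrap SE is the standard deviation of the 9 replicate standard deviations.
Mean of replicates: (1.2493 + 1.2018 + 1.8798 + 0.8871 + 1.9223 + 1.6624 + 1.9027 + 1.5034 + 1.7819) / 9 = 13.99070 / 9 = 1.55452
Sum of squared deviations: (−0.30522)² + (−0.35272)² + (+0.32528)² + (−0.66742)² + (+0.36778)² + (+0.10788)² + (+0.34818)² + (−0.05112)² + (+0.22738)² = 1.09127
Variance = 1.09127 / 8 = 0.13641
SE* = √0.13641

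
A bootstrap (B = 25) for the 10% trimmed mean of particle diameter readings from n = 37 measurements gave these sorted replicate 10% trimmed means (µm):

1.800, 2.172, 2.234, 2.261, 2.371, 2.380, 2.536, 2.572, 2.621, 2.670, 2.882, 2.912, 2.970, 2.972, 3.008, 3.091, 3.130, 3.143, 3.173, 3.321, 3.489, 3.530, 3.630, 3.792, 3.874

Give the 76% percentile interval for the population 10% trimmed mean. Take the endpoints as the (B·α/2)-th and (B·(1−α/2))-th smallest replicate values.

α = 0.24; lower rank = 25 × 0.120 = 3; upper rank = 25 × 0.880 = 22.
The 3rd smallest replicate is 2.234; the 22nd is 3.530.

(2.234, 3.530)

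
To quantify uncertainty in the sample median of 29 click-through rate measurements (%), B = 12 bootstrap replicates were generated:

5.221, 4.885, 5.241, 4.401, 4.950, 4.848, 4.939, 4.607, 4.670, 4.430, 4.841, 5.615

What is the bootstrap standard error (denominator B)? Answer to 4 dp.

SE* = 0.3351

Bootstrap SE is the standard deviation of the 12 replicate medians.
Mean of replicates: (5.221 + 4.885 + 5.241 + 4.401 + 4.950 + 4.848 + 4.939 + 4.607 + 4.670 + 4.430 + 4.841 + 5.615) / 12 = 58.64800 / 12 = 4.88733
Sum of squared deviations: (+0.33367)² + (−0.00233)² + (+0.35367)² + (−0.48633)² + (+0.06267)² + (−0.03933)² + (+0.05167)² + (−0.28033)² + (−0.21733)² + (−0.45733)² + (−0.04633)² + (+0.72767)² = 1.34770
Variance = 1.34770 / 12 = 0.11231
SE* = √0.11231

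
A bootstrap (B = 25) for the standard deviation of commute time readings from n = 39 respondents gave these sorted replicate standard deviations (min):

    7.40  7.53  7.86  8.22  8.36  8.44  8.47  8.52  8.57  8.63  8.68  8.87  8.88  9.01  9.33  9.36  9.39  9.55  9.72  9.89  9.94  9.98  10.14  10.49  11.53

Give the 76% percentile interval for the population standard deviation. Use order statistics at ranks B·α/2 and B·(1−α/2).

α = 0.24; lower rank = 25 × 0.120 = 3; upper rank = 25 × 0.880 = 22.
The 3rd smallest replicate is 7.86; the 22nd is 9.98.

(7.86, 9.98)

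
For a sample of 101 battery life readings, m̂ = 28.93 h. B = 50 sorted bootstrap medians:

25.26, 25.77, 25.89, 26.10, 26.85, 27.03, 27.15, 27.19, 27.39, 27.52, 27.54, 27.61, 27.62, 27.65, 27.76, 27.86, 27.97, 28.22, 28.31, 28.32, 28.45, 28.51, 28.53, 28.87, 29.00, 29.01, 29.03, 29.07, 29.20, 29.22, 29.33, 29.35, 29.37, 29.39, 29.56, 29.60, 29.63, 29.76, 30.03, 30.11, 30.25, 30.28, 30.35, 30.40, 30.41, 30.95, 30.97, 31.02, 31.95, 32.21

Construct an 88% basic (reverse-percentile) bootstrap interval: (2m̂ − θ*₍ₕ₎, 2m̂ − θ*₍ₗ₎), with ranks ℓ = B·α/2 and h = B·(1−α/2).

(26.89, 31.97)

Percentile endpoints at ranks 3 and 47: θ*₍3₎ = 25.89, θ*₍47₎ = 30.97.
Basic interval reflects these around m̂:
  lower = 2 × 28.93 − 30.97 = 26.89
  upper = 2 × 28.93 − 25.89 = 31.97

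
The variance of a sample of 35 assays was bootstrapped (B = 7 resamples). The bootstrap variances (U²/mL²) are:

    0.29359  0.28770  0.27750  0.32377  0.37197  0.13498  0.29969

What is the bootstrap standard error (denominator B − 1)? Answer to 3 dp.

SE* = 0.073

Bootstrap SE is the standard deviation of the 7 replicate variances.
Mean of replicates: (0.29359 + 0.28770 + 0.27750 + 0.32377 + 0.37197 + 0.13498 + 0.29969) / 7 = 1.989200 / 7 = 0.284171
Sum of squared deviations: (+0.009419)² + (+0.003529)² + (−0.006671)² + (+0.039599)² + (+0.087799)² + (−0.149191)² + (+0.015519)² = 0.031921
Variance = 0.031921 / 6 = 0.005320
SE* = √0.005320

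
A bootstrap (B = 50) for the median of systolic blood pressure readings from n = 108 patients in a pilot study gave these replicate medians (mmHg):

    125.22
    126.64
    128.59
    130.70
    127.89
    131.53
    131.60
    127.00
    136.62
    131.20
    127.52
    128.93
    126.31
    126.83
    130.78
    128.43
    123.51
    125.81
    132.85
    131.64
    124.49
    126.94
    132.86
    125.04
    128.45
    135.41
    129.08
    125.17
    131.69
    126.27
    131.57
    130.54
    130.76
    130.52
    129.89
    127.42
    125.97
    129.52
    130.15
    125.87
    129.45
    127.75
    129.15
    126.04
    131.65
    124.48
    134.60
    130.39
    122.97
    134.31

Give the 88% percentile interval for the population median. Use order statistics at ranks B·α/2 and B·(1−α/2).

Sorted replicates: 122.97, 123.51, 124.48, 124.49, 125.04, 125.17, 125.22, 125.81, 125.87, 125.97, 126.04, 126.27, 126.31, 126.64, 126.83, 126.94, 127.00, 127.42, 127.52, 127.75, 127.89, 128.43, 128.45, 128.59, 128.93, 129.08, 129.15, 129.45, 129.52, 129.89, 130.15, 130.39, 130.52, 130.54, 130.70, 130.76, 130.78, 131.20, 131.53, 131.57, 131.60, 131.64, 131.65, 131.69, 132.85, 132.86, 134.31, 134.60, 135.41, 136.62
α = 0.12; lower rank = 50 × 0.060 = 3; upper rank = 50 × 0.940 = 47.
The 3rd smallest replicate is 124.48; the 47th is 134.31.

(124.48, 134.31)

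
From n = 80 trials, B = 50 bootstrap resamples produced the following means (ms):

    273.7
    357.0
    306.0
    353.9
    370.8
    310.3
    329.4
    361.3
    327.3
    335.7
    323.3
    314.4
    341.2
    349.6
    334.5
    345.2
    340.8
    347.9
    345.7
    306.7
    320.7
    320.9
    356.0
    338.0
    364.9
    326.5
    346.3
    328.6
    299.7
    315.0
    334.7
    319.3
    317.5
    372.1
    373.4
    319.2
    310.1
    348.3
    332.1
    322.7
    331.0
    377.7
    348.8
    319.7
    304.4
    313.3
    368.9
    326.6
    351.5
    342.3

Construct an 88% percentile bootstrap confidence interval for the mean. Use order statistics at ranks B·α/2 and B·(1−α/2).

(304.4, 370.8)

Sorted replicates: 273.7, 299.7, 304.4, 306.0, 306.7, 310.1, 310.3, 313.3, 314.4, 315.0, 317.5, 319.2, 319.3, 319.7, 320.7, 320.9, 322.7, 323.3, 326.5, 326.6, 327.3, 328.6, 329.4, 331.0, 332.1, 334.5, 334.7, 335.7, 338.0, 340.8, 341.2, 342.3, 345.2, 345.7, 346.3, 347.9, 348.3, 348.8, 349.6, 351.5, 353.9, 356.0, 357.0, 361.3, 364.9, 368.9, 370.8, 372.1, 373.4, 377.7
α = 0.12; lower rank = 50 × 0.060 = 3; upper rank = 50 × 0.940 = 47.
The 3rd smallest replicate is 304.4; the 47th is 370.8.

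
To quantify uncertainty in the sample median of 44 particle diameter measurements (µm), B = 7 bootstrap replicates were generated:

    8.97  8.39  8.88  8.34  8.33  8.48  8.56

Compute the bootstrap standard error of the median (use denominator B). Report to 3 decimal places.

SE* = 0.241

Bootstrap SE is the standard deviation of the 7 replicate medians.
Mean of replicates: (8.97 + 8.39 + 8.88 + 8.34 + 8.33 + 8.48 + 8.56) / 7 = 59.9500 / 7 = 8.5643
Sum of squared deviations: (+0.4057)² + (−0.1743)² + (+0.3157)² + (−0.2243)² + (−0.2343)² + (−0.0843)² + (−0.0043)² = 0.4070
Variance = 0.4070 / 7 = 0.0581
SE* = √0.0581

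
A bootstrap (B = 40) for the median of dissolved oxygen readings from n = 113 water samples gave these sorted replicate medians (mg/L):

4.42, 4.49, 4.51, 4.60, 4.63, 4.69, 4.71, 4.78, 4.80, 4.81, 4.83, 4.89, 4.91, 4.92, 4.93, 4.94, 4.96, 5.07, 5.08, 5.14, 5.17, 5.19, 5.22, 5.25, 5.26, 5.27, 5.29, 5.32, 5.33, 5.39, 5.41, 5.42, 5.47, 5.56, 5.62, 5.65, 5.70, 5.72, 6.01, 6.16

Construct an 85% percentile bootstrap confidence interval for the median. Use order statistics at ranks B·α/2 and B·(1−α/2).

α = 0.15; lower rank = 40 × 0.075 = 3; upper rank = 40 × 0.925 = 37.
The 3rd smallest replicate is 4.51; the 37th is 5.70.

(4.51, 5.70)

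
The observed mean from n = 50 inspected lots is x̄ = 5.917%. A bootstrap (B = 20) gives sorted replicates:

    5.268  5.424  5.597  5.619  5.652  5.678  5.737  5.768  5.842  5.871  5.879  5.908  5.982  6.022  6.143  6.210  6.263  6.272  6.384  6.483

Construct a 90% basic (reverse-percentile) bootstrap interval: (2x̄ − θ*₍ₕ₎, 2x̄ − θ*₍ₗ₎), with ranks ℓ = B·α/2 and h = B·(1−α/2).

(5.450, 6.566)

Percentile endpoints at ranks 1 and 19: θ*₍1₎ = 5.268, θ*₍19₎ = 6.384.
Basic interval reflects these around x̄:
  lower = 2 × 5.917 − 6.384 = 5.450
  upper = 2 × 5.917 − 5.268 = 6.566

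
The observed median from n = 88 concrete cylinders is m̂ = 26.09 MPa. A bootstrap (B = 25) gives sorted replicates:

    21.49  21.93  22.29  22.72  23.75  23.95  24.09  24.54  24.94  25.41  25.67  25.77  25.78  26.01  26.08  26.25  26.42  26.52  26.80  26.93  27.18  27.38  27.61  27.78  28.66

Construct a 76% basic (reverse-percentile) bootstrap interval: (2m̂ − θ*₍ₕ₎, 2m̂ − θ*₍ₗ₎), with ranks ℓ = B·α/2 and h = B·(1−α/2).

Percentile endpoints at ranks 3 and 22: θ*₍3₎ = 22.29, θ*₍22₎ = 27.38.
Basic interval reflects these around m̂:
  lower = 2 × 26.09 − 27.38 = 24.80
  upper = 2 × 26.09 − 22.29 = 29.89

(24.80, 29.89)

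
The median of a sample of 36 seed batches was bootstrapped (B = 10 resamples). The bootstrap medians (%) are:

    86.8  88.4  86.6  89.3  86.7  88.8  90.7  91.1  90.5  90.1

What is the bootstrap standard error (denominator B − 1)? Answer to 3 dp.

Bootstrap SE is the standard deviation of the 10 replicate medians.
Mean of replicates: (86.8 + 88.4 + 86.6 + 89.3 + 86.7 + 88.8 + 90.7 + 91.1 + 90.5 + 90.1) / 10 = 889.0000 / 10 = 88.9000
Sum of squared deviations: (−2.1000)² + (−0.5000)² + (−2.3000)² + (+0.4000)² + (−2.2000)² + (−0.1000)² + (+1.8000)² + (+2.2000)² + (+1.6000)² + (+1.2000)² = 27.0400
Variance = 27.0400 / 9 = 3.0044
SE* = √3.0044

SE* = 1.733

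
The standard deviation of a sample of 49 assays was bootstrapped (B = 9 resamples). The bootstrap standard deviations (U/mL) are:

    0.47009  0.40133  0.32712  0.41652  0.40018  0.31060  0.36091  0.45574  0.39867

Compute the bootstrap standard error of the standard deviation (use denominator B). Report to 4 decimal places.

Bootstrap SE is the standard deviation of the 9 replicate standard deviations.
Mean of replicates: (0.47009 + 0.40133 + 0.32712 + 0.41652 + 0.40018 + 0.31060 + 0.36091 + 0.45574 + 0.39867) / 9 = 3.541160 / 9 = 0.393462
Sum of squared deviations: (+0.076628)² + (+0.007868)² + (−0.066342)² + (+0.023058)² + (+0.006718)² + (−0.082862)² + (−0.032552)² + (+0.062278)² + (+0.005208)² = 0.022743
Variance = 0.022743 / 9 = 0.002527
SE* = √0.002527

SE* = 0.0503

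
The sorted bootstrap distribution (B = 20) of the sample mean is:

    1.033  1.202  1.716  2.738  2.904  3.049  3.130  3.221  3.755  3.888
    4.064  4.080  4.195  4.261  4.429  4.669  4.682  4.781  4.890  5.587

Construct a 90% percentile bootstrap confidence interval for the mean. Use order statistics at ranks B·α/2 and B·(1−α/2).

α = 0.10; lower rank = 20 × 0.050 = 1; upper rank = 20 × 0.950 = 19.
The 1st smallest replicate is 1.033; the 19th is 4.890.

(1.033, 4.890)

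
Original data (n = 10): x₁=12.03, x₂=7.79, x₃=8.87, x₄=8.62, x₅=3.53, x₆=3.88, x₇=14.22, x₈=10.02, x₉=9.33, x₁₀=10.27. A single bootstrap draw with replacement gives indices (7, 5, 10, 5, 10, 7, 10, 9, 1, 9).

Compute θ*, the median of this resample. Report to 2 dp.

θ* = 10.27

Resample values: 14.22, 3.53, 10.27, 3.53, 10.27, 14.22, 10.27, 9.33, 12.03, 9.33.
Sorted: 3.53, 3.53, 9.33, 9.33, 10.27, 10.27, 10.27, 12.03, 14.22, 14.22
Median = average of the two middle values = 10.27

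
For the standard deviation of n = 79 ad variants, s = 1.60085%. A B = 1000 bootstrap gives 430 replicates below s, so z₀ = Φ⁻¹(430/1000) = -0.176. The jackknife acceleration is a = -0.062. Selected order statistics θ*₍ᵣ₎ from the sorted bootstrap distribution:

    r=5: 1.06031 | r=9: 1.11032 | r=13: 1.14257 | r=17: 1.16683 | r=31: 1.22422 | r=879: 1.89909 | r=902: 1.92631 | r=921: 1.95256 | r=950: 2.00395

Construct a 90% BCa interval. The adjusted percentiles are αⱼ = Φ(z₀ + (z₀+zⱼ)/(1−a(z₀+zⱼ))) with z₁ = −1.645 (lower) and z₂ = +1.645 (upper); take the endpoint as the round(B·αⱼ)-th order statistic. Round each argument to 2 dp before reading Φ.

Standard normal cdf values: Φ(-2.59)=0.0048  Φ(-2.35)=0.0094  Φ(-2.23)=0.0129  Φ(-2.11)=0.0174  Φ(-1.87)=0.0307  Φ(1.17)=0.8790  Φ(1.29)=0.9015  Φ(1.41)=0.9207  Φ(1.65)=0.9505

Lower: z₀ + z₁ = -0.176 + (-1.645) = -1.821; 1 − a(z₀+z₁) = 1 − (-0.062)(-1.821) = 0.8871; argument = -0.176 + (-1.821)/0.8871 = -2.2288 → -2.23.
α₁ = Φ(-2.23) = 0.0129; rank = round(1000 × 0.0129) = 13; θ*₍13₎ = 1.14257.
Upper: z₀ + z₂ = 1.469; 1 − a(z₀+z₂) = 1.0911; argument = 1.1704 → 1.17; α₂ = 0.8790; rank = 879; θ*₍879₎ = 1.89909.

(1.14257, 1.89909)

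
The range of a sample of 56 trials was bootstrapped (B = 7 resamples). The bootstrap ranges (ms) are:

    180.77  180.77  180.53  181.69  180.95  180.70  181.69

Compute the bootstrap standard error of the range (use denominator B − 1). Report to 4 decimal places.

Bootstrap SE is the standard deviation of the 7 replicate ranges.
Mean of replicates: (180.77 + 180.77 + 180.53 + 181.69 + 180.95 + 180.70 + 181.69) / 7 = 1267.10000 / 7 = 181.01429
Sum of squared deviations: (−0.24429)² + (−0.24429)² + (−0.48429)² + (+0.67571)² + (−0.06429)² + (−0.31429)² + (+0.67571)² = 1.36997
Variance = 1.36997 / 6 = 0.22833
SE* = √0.22833

SE* = 0.4778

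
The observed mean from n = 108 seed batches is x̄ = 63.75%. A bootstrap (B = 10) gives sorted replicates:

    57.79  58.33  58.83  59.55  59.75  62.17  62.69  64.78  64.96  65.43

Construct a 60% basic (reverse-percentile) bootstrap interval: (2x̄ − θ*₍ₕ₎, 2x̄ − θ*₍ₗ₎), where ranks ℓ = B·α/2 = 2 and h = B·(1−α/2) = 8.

Percentile endpoints at ranks 2 and 8: θ*₍2₎ = 58.33, θ*₍8₎ = 64.78.
Basic interval reflects these around x̄:
  lower = 2 × 63.75 − 64.78 = 62.72
  upper = 2 × 63.75 − 58.33 = 69.17

(62.72, 69.17)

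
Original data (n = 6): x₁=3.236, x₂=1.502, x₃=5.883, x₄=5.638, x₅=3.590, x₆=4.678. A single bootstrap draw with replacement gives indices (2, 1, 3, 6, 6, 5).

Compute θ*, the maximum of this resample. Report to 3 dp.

θ* = 5.883

Resample values: 1.502, 3.236, 5.883, 4.678, 4.678, 3.590.
Maximum = 5.883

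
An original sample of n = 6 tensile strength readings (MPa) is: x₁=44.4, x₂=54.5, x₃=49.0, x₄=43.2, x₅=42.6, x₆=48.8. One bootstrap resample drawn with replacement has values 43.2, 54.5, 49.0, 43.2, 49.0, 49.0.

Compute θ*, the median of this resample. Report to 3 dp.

θ* = 49.000

Sorted: 43.2, 43.2, 49.0, 49.0, 49.0, 54.5
Median = average of the two middle values = 49.000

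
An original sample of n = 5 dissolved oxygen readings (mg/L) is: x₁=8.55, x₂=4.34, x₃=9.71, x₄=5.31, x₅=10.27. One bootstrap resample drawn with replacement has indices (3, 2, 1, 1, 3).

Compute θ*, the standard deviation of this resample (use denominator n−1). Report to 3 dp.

θ* = 2.219

Resample values: 9.71, 4.34, 8.55, 8.55, 9.71.
Mean = 8.1720; sum of squared deviations = 19.7009
s² = 19.7009 / 4 = 4.9252
s = √4.9252 = 2.219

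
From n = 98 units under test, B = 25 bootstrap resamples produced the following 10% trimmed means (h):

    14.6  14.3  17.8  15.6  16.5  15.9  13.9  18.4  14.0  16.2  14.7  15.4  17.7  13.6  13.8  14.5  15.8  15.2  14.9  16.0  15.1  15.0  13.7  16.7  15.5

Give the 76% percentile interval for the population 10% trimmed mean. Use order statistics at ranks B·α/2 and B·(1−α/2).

(13.8, 16.7)

Sorted replicates: 13.6, 13.7, 13.8, 13.9, 14.0, 14.3, 14.5, 14.6, 14.7, 14.9, 15.0, 15.1, 15.2, 15.4, 15.5, 15.6, 15.8, 15.9, 16.0, 16.2, 16.5, 16.7, 17.7, 17.8, 18.4
α = 0.24; lower rank = 25 × 0.120 = 3; upper rank = 25 × 0.880 = 22.
The 3rd smallest replicate is 13.8; the 22nd is 16.7.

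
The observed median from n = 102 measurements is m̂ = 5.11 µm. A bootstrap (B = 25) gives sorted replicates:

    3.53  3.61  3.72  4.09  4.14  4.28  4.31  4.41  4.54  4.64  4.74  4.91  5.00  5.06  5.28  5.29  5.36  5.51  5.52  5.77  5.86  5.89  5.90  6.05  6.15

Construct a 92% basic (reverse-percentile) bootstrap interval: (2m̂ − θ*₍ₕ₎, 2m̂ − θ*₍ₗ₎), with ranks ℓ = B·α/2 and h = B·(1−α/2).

(4.17, 6.69)

Percentile endpoints at ranks 1 and 24: θ*₍1₎ = 3.53, θ*₍24₎ = 6.05.
Basic interval reflects these around m̂:
  lower = 2 × 5.11 − 6.05 = 4.17
  upper = 2 × 5.11 − 3.53 = 6.69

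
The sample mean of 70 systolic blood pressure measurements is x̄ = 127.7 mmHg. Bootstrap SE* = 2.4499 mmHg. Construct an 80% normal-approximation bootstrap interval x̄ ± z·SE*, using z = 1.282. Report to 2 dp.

Margin = 1.282 × 2.4499 = 3.141
Interval: 127.7 ± 3.141

(124.56, 130.84)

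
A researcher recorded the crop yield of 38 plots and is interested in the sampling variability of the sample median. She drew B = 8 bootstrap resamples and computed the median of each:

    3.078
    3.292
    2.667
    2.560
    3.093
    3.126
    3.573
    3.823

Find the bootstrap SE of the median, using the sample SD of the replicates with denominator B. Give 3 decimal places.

SE* = 0.394

Bootstrap SE is the standard deviation of the 8 replicate medians.
Mean of replicates: (3.078 + 3.292 + 2.667 + 2.560 + 3.093 + 3.126 + 3.573 + 3.823) / 8 = 25.2120 / 8 = 3.1515
Sum of squared deviations: (−0.0735)² + (+0.1405)² + (−0.4845)² + (−0.5915)² + (−0.0585)² + (−0.0255)² + (+0.4215)² + (+0.6715)² = 1.2424
Variance = 1.2424 / 8 = 0.1553
SE* = √0.1553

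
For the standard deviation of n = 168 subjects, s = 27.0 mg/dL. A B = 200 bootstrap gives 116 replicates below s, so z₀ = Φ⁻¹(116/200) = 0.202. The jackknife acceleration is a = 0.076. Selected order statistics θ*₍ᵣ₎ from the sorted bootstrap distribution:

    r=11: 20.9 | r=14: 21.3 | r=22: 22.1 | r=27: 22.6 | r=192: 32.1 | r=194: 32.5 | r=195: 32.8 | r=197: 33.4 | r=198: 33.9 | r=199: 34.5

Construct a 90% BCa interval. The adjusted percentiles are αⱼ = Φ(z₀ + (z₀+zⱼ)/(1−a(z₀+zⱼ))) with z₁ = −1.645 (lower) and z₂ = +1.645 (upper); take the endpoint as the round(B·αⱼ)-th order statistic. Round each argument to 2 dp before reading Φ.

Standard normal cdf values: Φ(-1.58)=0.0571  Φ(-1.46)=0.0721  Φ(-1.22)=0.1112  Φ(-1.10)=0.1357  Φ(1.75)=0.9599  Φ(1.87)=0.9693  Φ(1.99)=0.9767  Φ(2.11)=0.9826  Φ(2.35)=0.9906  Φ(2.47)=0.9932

(22.6, 33.9)

Lower: z₀ + z₁ = 0.202 + (-1.645) = -1.443; 1 − a(z₀+z₁) = 1 − (0.076)(-1.443) = 1.1097; argument = 0.202 + (-1.443)/1.1097 = -1.0984 → -1.10.
α₁ = Φ(-1.10) = 0.1357; rank = round(200 × 0.1357) = 27; θ*₍27₎ = 22.6.
Upper: z₀ + z₂ = 1.847; 1 − a(z₀+z₂) = 0.8596; argument = 2.3506 → 2.35; α₂ = 0.9906; rank = 198; θ*₍198₎ = 33.9.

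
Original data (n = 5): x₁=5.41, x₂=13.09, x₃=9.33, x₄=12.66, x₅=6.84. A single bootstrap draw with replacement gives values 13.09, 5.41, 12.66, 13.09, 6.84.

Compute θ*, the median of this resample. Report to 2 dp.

Sorted: 5.41, 6.84, 12.66, 13.09, 13.09
Median = middle value = 12.66

θ* = 12.66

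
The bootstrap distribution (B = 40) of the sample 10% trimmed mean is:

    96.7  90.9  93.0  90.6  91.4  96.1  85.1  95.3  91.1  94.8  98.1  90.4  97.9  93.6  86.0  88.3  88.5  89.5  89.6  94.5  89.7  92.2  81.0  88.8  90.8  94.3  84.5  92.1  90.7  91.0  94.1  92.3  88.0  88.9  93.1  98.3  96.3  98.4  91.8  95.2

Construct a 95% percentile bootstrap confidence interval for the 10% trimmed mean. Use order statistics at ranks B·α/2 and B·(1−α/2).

Sorted replicates: 81.0, 84.5, 85.1, 86.0, 88.0, 88.3, 88.5, 88.8, 88.9, 89.5, 89.6, 89.7, 90.4, 90.6, 90.7, 90.8, 90.9, 91.0, 91.1, 91.4, 91.8, 92.1, 92.2, 92.3, 93.0, 93.1, 93.6, 94.1, 94.3, 94.5, 94.8, 95.2, 95.3, 96.1, 96.3, 96.7, 97.9, 98.1, 98.3, 98.4
α = 0.05; lower rank = 40 × 0.025 = 1; upper rank = 40 × 0.975 = 39.
The 1st smallest replicate is 81.0; the 39th is 98.3.

(81.0, 98.3)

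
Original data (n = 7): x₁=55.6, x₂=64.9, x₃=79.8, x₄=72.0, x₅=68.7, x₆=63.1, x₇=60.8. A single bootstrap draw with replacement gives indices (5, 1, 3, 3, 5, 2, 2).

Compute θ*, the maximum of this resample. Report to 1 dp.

Resample values: 68.7, 55.6, 79.8, 79.8, 68.7, 64.9, 64.9.
Maximum = 79.8

θ* = 79.8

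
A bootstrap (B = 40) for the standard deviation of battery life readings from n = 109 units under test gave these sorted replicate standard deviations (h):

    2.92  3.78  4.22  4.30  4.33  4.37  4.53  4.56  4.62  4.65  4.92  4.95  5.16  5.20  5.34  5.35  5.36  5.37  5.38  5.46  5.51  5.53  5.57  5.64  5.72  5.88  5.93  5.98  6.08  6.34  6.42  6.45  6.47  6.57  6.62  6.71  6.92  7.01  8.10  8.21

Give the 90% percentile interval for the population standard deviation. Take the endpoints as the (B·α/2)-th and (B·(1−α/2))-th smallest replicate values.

(3.78, 7.01)

α = 0.10; lower rank = 40 × 0.050 = 2; upper rank = 40 × 0.950 = 38.
The 2nd smallest replicate is 3.78; the 38th is 7.01.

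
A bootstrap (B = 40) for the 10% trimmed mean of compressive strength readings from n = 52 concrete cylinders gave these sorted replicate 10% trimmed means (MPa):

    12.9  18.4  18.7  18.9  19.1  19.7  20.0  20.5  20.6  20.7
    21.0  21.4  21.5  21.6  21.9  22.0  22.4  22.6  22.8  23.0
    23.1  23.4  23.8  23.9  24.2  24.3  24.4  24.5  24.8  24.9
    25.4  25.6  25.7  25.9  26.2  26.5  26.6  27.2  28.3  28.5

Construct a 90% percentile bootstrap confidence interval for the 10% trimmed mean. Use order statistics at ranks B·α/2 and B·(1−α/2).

(18.4, 27.2)

α = 0.10; lower rank = 40 × 0.050 = 2; upper rank = 40 × 0.950 = 38.
The 2nd smallest replicate is 18.4; the 38th is 27.2.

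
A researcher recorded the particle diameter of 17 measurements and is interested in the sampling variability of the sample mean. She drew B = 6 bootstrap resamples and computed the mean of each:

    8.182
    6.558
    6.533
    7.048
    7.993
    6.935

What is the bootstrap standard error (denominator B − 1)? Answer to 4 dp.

SE* = 0.7132

Bootstrap SE is the standard deviation of the 6 replicate means.
Mean of replicates: (8.182 + 6.558 + 6.533 + 7.048 + 7.993 + 6.935) / 6 = 43.24900 / 6 = 7.20817
Sum of squared deviations: (+0.97383)² + (−0.65017)² + (−0.67517)² + (−0.16017)² + (+0.78483)² + (−0.27317)² = 2.54315
Variance = 2.54315 / 5 = 0.50863
SE* = √0.50863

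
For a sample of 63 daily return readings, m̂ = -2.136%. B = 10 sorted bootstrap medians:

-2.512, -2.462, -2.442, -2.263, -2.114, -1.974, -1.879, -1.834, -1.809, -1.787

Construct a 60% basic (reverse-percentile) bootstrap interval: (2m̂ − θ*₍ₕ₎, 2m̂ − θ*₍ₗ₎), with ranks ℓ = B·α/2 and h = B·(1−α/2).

Percentile endpoints at ranks 2 and 8: θ*₍2₎ = -2.462, θ*₍8₎ = -1.834.
Basic interval reflects these around m̂:
  lower = 2 × -2.136 − -1.834 = -2.438
  upper = 2 × -2.136 − -2.462 = -1.810

(-2.438, -1.810)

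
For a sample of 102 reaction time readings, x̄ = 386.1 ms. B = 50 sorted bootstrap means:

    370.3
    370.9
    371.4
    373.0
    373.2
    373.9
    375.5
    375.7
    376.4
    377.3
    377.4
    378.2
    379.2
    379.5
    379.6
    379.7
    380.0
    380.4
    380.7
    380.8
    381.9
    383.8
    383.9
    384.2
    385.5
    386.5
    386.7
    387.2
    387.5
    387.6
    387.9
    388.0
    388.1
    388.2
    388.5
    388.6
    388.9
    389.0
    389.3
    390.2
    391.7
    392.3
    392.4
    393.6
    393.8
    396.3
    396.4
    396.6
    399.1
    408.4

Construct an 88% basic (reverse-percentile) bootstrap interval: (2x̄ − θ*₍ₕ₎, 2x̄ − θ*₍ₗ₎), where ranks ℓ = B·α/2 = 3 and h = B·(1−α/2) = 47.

(375.8, 400.8)

Percentile endpoints at ranks 3 and 47: θ*₍3₎ = 371.4, θ*₍47₎ = 396.4.
Basic interval reflects these around x̄:
  lower = 2 × 386.1 − 396.4 = 375.8
  upper = 2 × 386.1 − 371.4 = 400.8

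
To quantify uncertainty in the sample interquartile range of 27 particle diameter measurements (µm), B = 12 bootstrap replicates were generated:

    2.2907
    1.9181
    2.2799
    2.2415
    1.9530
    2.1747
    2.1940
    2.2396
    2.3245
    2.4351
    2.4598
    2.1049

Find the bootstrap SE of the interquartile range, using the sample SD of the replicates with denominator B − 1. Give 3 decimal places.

Bootstrap SE is the standard deviation of the 12 replicate interquartile ranges.
Mean of replicates: (2.2907 + 1.9181 + 2.2799 + 2.2415 + 1.9530 + 2.1747 + 2.1940 + 2.2396 + 2.3245 + 2.4351 + 2.4598 + 2.1049) / 12 = 26.61580 / 12 = 2.21798
Sum of squared deviations: (+0.07272)² + (−0.29988)² + (+0.06192)² + (+0.02352)² + (−0.26498)² + (−0.04328)² + (−0.02398)² + (+0.02162)² + (+0.10652)² + (+0.21712)² + (+0.24182)² + (−0.11308)² = 0.30249
Variance = 0.30249 / 11 = 0.02750
SE* = √0.02750

SE* = 0.166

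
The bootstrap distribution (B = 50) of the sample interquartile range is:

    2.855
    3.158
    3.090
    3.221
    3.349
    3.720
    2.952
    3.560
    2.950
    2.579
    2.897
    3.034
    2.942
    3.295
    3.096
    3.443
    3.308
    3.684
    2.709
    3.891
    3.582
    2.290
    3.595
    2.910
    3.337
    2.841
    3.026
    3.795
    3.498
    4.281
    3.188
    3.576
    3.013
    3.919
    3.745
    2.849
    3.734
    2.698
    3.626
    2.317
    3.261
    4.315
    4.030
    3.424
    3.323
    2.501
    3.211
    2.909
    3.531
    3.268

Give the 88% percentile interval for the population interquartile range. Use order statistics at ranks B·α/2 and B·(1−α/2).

(2.501, 3.919)

Sorted replicates: 2.290, 2.317, 2.501, 2.579, 2.698, 2.709, 2.841, 2.849, 2.855, 2.897, 2.909, 2.910, 2.942, 2.950, 2.952, 3.013, 3.026, 3.034, 3.090, 3.096, 3.158, 3.188, 3.211, 3.221, 3.261, 3.268, 3.295, 3.308, 3.323, 3.337, 3.349, 3.424, 3.443, 3.498, 3.531, 3.560, 3.576, 3.582, 3.595, 3.626, 3.684, 3.720, 3.734, 3.745, 3.795, 3.891, 3.919, 4.030, 4.281, 4.315
α = 0.12; lower rank = 50 × 0.060 = 3; upper rank = 50 × 0.940 = 47.
The 3rd smallest replicate is 2.501; the 47th is 3.919.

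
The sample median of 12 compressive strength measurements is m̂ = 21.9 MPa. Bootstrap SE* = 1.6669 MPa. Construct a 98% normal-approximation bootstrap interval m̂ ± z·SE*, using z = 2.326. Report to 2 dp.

Margin = 2.326 × 1.6669 = 3.877
Interval: 21.9 ± 3.877

(18.02, 25.78)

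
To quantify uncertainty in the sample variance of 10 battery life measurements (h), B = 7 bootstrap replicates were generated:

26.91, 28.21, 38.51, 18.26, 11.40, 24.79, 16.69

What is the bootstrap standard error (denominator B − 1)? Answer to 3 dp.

SE* = 8.954

Bootstrap SE is the standard deviation of the 7 replicate variances.
Mean of replicates: (26.91 + 28.21 + 38.51 + 18.26 + 11.40 + 24.79 + 16.69) / 7 = 164.7700 / 7 = 23.5386
Sum of squared deviations: (+3.3714)² + (+4.6714)² + (+14.9714)² + (−5.2786)² + (−12.1386)² + (+1.2514)² + (−6.8486)² = 481.0097
Variance = 481.0097 / 6 = 80.1683
SE* = √80.1683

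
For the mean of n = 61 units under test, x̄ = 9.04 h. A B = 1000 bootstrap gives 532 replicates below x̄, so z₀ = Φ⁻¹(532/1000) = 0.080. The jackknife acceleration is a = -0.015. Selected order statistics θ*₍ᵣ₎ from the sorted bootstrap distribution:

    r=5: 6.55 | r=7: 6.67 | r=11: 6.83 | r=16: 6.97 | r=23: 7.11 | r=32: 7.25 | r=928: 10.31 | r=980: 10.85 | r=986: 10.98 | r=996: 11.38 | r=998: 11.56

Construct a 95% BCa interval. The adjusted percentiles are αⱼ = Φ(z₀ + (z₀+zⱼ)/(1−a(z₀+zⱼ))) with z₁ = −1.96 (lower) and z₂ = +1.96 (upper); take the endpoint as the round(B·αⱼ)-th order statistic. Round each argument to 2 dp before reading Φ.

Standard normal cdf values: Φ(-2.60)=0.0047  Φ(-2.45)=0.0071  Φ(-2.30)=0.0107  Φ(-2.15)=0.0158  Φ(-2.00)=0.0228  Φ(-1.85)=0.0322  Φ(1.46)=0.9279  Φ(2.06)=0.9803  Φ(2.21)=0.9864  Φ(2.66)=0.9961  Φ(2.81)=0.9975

(7.25, 10.85)

Lower: z₀ + z₁ = 0.080 + (-1.960) = -1.880; 1 − a(z₀+z₁) = 1 − (-0.015)(-1.880) = 0.9718; argument = 0.080 + (-1.880)/0.9718 = -1.8546 → -1.85.
α₁ = Φ(-1.85) = 0.0322; rank = round(1000 × 0.0322) = 32; θ*₍32₎ = 7.25.
Upper: z₀ + z₂ = 2.040; 1 − a(z₀+z₂) = 1.0306; argument = 2.0594 → 2.06; α₂ = 0.9803; rank = 980; θ*₍980₎ = 10.85.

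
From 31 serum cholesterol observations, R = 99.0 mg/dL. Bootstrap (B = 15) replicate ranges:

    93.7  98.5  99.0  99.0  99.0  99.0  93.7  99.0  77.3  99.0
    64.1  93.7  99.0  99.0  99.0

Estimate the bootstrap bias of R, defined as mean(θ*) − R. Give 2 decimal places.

mean(θ*) = (93.7 + 98.5 + 99.0 + 99.0 + 99.0 + 99.0 + 93.7 + 99.0 + 77.3 + 99.0 + 64.1 + 93.7 + 99.0 + 99.0 + 99.0) / 15 = 94.133
bias = 94.133 − 99.0

bias = −4.87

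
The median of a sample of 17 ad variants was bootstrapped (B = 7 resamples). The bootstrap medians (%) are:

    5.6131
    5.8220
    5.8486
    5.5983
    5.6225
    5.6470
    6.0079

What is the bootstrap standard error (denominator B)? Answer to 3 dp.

Bootstrap SE is the standard deviation of the 7 replicate medians.
Mean of replicates: (5.6131 + 5.8220 + 5.8486 + 5.5983 + 5.6225 + 5.6470 + 6.0079) / 7 = 40.15940 / 7 = 5.73706
Sum of squared deviations: (−0.12396)² + (+0.08494)² + (+0.11154)² + (−0.13876)² + (−0.11456)² + (−0.09006)² + (+0.27084)² = 0.14887
Variance = 0.14887 / 7 = 0.02127
SE* = √0.02127

SE* = 0.146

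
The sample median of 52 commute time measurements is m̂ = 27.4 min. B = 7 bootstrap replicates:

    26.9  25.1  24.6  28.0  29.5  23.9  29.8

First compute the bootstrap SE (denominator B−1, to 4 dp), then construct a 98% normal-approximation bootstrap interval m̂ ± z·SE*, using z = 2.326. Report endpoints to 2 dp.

Mean of replicates = 26.8286; sum of squared deviations = 33.8743; SE* = √(33.8743/6) = 2.3761
Margin = 2.326 × 2.3761 = 5.527
Interval: 27.4 ± 5.527

(21.87, 32.93)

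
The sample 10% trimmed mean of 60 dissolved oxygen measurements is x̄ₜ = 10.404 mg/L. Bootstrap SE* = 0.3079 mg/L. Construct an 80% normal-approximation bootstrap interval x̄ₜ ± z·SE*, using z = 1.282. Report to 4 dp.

(10.0093, 10.7987)

Margin = 1.282 × 0.3079 = 0.39473
Interval: 10.404 ± 0.39473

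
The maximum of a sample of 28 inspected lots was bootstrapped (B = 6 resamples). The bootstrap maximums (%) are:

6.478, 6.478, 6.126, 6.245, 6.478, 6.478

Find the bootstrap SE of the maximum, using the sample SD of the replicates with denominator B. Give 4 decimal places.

Bootstrap SE is the standard deviation of the 6 replicate maximums.
Mean of replicates: (6.478 + 6.478 + 6.126 + 6.245 + 6.478 + 6.478) / 6 = 38.28300 / 6 = 6.38050
Sum of squared deviations: (+0.09750)² + (+0.09750)² + (−0.25450)² + (−0.13550)² + (+0.09750)² + (+0.09750)² = 0.12116
Variance = 0.12116 / 6 = 0.02019
SE* = √0.02019

SE* = 0.1421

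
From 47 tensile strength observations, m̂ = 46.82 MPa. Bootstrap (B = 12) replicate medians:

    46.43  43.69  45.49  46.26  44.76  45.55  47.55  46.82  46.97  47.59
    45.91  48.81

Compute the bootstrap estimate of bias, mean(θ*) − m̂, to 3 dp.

mean(θ*) = (46.43 + 43.69 + 45.49 + 46.26 + 44.76 + 45.55 + 47.55 + 46.82 + 46.97 + 47.59 + 45.91 + 48.81) / 12 = 46.3192
bias = 46.3192 − 46.82

bias = −0.501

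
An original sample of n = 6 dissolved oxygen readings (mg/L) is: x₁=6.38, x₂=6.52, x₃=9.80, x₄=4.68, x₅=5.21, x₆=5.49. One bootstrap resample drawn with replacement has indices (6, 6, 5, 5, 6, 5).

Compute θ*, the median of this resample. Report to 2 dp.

Resample values: 5.49, 5.49, 5.21, 5.21, 5.49, 5.21.
Sorted: 5.21, 5.21, 5.21, 5.49, 5.49, 5.49
Median = average of the two middle values = 5.35

θ* = 5.35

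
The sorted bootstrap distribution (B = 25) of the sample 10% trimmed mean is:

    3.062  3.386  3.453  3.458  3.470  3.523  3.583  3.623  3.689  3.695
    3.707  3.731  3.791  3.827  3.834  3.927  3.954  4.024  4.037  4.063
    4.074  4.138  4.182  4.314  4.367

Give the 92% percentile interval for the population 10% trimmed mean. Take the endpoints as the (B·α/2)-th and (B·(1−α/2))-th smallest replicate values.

α = 0.08; lower rank = 25 × 0.040 = 1; upper rank = 25 × 0.960 = 24.
The 1st smallest replicate is 3.062; the 24th is 4.314.

(3.062, 4.314)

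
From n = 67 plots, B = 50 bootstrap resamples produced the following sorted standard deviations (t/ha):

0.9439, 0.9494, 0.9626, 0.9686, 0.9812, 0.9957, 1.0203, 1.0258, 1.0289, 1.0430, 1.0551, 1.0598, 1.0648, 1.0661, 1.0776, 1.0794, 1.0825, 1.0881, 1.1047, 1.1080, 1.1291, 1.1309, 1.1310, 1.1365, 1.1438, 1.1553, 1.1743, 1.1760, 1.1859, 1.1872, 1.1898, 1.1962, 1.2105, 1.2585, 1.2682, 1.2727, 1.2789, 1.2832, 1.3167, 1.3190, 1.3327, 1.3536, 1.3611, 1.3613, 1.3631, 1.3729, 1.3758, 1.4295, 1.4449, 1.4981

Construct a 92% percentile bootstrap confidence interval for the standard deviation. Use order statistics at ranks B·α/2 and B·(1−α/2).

(0.9494, 1.4295)

α = 0.08; lower rank = 50 × 0.040 = 2; upper rank = 50 × 0.960 = 48.
The 2nd smallest replicate is 0.9494; the 48th is 1.4295.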